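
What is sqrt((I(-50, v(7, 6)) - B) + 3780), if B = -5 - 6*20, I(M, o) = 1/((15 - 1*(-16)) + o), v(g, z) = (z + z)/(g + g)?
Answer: 3*sqrt(21577034)/223 ≈ 62.490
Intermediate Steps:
v(g, z) = z/g (v(g, z) = (2*z)/((2*g)) = (2*z)*(1/(2*g)) = z/g)
I(M, o) = 1/(31 + o) (I(M, o) = 1/((15 + 16) + o) = 1/(31 + o))
B = -125 (B = -5 - 120 = -125)
sqrt((I(-50, v(7, 6)) - B) + 3780) = sqrt((1/(31 + 6/7) - 1*(-125)) + 3780) = sqrt((1/(31 + 6*(1/7)) + 125) + 3780) = sqrt((1/(31 + 6/7) + 125) + 3780) = sqrt((1/(223/7) + 125) + 3780) = sqrt((7/223 + 125) + 3780) = sqrt(27882/223 + 3780) = sqrt(870822/223) = 3*sqrt(21577034)/223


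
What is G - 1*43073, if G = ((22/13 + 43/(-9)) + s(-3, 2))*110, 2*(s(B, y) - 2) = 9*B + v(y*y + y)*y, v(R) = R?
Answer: -5150036/117 ≈ -44017.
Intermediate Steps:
s(B, y) = 2 + 9*B/2 + y*(y + y²)/2 (s(B, y) = 2 + (9*B + (y*y + y)*y)/2 = 2 + (9*B + (y² + y)*y)/2 = 2 + (9*B + (y + y²)*y)/2 = 2 + (9*B + y*(y + y²))/2 = 2 + (9*B/2 + y*(y + y²)/2) = 2 + 9*B/2 + y*(y + y²)/2)
G = -110495/117 (G = ((22/13 + 43/(-9)) + (2 + (9/2)*(-3) + (½)*2²*(1 + 2)))*110 = ((22*(1/13) + 43*(-⅑)) + (2 - 27/2 + (½)*4*3))*110 = ((22/13 - 43/9) + (2 - 27/2 + 6))*110 = (-361/117 - 11/2)*110 = -2009/234*110 = -110495/117 ≈ -944.40)
G - 1*43073 = -110495/117 - 1*43073 = -110495/117 - 43073 = -5150036/117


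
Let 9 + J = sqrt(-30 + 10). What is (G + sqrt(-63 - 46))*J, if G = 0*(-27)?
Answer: I*sqrt(109)*(-9 + 2*I*sqrt(5)) ≈ -46.69 - 93.963*I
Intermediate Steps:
J = -9 + 2*I*sqrt(5) (J = -9 + sqrt(-30 + 10) = -9 + sqrt(-20) = -9 + 2*I*sqrt(5) ≈ -9.0 + 4.4721*I)
G = 0
(G + sqrt(-63 - 46))*J = (0 + sqrt(-63 - 46))*(-9 + 2*I*sqrt(5)) = (0 + sqrt(-109))*(-9 + 2*I*sqrt(5)) = (0 + I*sqrt(109))*(-9 + 2*I*sqrt(5)) = (I*sqrt(109))*(-9 + 2*I*sqrt(5)) = I*sqrt(109)*(-9 + 2*I*sqrt(5))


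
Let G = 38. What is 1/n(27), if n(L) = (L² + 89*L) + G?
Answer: 1/3170 ≈ 0.00031546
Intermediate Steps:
n(L) = 38 + L² + 89*L (n(L) = (L² + 89*L) + 38 = 38 + L² + 89*L)
1/n(27) = 1/(38 + 27² + 89*27) = 1/(38 + 729 + 2403) = 1/3170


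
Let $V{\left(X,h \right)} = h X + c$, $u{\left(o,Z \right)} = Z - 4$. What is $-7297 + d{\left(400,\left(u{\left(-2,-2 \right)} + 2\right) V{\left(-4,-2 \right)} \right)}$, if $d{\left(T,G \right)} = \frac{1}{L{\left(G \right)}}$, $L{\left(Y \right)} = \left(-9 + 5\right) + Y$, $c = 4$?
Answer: $- \frac{379445}{52} \approx -7297.0$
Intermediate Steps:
$u{\left(o,Z \right)} = -4 + Z$
$L{\left(Y \right)} = -4 + Y$
$V{\left(X,h \right)} = 4 + X h$ ($V{\left(X,h \right)} = h X + 4 = X h + 4 = 4 + X h$)
$d{\left(T,G \right)} = \frac{1}{-4 + G}$
$-7297 + d{\left(400,\left(u{\left(-2,-2 \right)} + 2\right) V{\left(-4,-2 \right)} \right)} = -7297 + \frac{1}{-4 + \left(\left(-4 - 2\right) + 2\right) \left(4 - -8\right)} = -7297 + \frac{1}{-4 + \left(-6 + 2\right) \left(4 + 8\right)} = -7297 + \frac{1}{-4 - 48} = -7297 + \frac{1}{-52} = -7297 - \frac{1}{52} = - \frac{379445}{52}$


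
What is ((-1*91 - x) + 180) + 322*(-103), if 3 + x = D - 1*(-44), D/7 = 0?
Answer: -33118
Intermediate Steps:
D = 0 (D = 7*0 = 0)
x = 41 (x = -3 + (0 - 1*(-44)) = -3 + (0 + 44) = -3 + 44 = 41)
((-1*91 - x) + 180) + 322*(-103) = ((-1*91 - 1*41) + 180) + 322*(-103) = ((-91 - 41) + 180) - 33166 = (-132 + 180) - 33166 = 48 - 33166 = -33118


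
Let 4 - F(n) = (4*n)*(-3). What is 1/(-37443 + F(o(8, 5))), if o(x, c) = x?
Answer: -1/37343 ≈ -2.6779e-5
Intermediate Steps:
F(n) = 4 + 12*n (F(n) = 4 - 4*n*(-3) = 4 - (-12)*n = 4 + 12*n)
1/(-37443 + F(o(8, 5))) = 1/(-37443 + (4 + 12*8)) = 1/(-37443 + (4 + 96)) = 1/(-37443 + 100) = 1/(-37343) = -1/37343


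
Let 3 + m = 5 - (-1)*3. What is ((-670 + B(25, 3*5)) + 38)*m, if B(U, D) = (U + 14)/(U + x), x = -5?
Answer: -12601/4 ≈ -3150.3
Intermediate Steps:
m = 5 (m = -3 + (5 - (-1)*3) = -3 + (5 - 1*(-3)) = -3 + (5 + 3) = -3 + 8 = 5)
B(U, D) = (14 + U)/(-5 + U) (B(U, D) = (U + 14)/(U - 5) = (14 + U)/(-5 + U))
((-670 + B(25, 3*5)) + 38)*m = ((-670 + (14 + 25)/(-5 + 25)) + 38)*5 = ((-670 + 39/20) + 38)*5 = (-13361/20 + 38)*5 = -12601/20*5 = -12601/4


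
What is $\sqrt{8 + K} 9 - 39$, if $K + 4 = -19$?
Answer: $-39 + 9 i \sqrt{15} \approx -39.0 + 34.857 i$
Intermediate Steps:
$K = -23$ ($K = -4 - 19 = -23$)
$\sqrt{8 + K} 9 - 39 = \sqrt{8 - 23} \cdot 9 - 39 = \sqrt{-15} \cdot 9 - 39 = i \sqrt{15} \cdot 9 - 39 = 9 i \sqrt{15} - 39 = -39 + 9 i \sqrt{15}$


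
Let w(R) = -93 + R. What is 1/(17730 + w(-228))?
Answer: 1/17409 ≈ 5.7442e-5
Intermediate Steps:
1/(17730 + w(-228)) = 1/(17730 + (-93 - 228)) = 1/(17730 - 321) = 1/17409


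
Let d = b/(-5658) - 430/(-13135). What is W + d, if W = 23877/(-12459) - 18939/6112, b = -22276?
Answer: -197185009057205/188641958611488 ≈ -1.0453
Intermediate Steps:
W = -127299075/25383136 (W = 23877*(-1/12459) - 18939*1/6112 = -7959/4153 - 18939/6112 = -127299075/25383136 ≈ -5.0151)
d = 29502820/7431783 (d = -22276/(-5658) - 430/(-13135) = -22276*(-1/5658) - 430*(-1/13135) = 11138/2829 + 86/2627 = 29502820/7431783 ≈ 3.9698)
W + d = -127299075/25383136 + 29502820/7431783 = -197185009057205/188641958611488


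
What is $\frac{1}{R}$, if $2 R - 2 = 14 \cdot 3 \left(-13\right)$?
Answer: $- \frac{1}{272} \approx -0.0036765$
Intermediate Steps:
$R = -272$ ($R = 1 + \frac{14 \cdot 3 \left(-13\right)}{2} = 1 + \frac{42 \left(-13\right)}{2} = 1 + \frac{1}{2} \left(-546\right) = 1 - 273 = -272$)
$\frac{1}{R} = \frac{1}{-272} = - \frac{1}{272}$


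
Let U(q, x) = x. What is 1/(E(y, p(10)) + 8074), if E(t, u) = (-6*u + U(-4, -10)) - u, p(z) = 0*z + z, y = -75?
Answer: 1/7994 ≈ 0.00012509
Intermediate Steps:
p(z) = z (p(z) = 0 + z = z)
E(t, u) = -10 - 7*u (E(t, u) = (-6*u - 10) - u = (-10 - 6*u) - u = -10 - 7*u)
1/(E(y, p(10)) + 8074) = 1/((-10 - 7*10) + 8074) = 1/((-10 - 70) + 8074) = 1/(-80 + 8074) = 1/7994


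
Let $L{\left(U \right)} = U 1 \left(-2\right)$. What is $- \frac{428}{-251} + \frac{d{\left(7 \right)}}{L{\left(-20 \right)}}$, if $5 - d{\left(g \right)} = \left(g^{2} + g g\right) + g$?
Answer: $- \frac{399}{502} \approx -0.79482$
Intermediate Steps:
$L{\left(U \right)} = - 2 U$ ($L{\left(U \right)} = U \left(-2\right) = - 2 U$)
$d{\left(g \right)} = 5 - g - 2 g^{2}$ ($d{\left(g \right)} = 5 - \left(\left(g^{2} + g g\right) + g\right) = 5 - \left(\left(g^{2} + g^{2}\right) + g\right) = 5 - \left(2 g^{2} + g\right) = 5 - \left(g + 2 g^{2}\right) = 5 - g - 2 g^{2}$)
$- \frac{428}{-251} + \frac{d{\left(7 \right)}}{L{\left(-20 \right)}} = - \frac{428}{-251} + \frac{5 - 7 - 2 \cdot 7^{2}}{\left(-2\right) \left(-20\right)} = \left(-428\right) \left(- \frac{1}{251}\right) + \frac{5 - 7 - 98}{40} = \frac{428}{251} + \left(5 - 7 - 98\right) \frac{1}{40} = \frac{428}{251} - \frac{5}{2} = - \frac{399}{502}$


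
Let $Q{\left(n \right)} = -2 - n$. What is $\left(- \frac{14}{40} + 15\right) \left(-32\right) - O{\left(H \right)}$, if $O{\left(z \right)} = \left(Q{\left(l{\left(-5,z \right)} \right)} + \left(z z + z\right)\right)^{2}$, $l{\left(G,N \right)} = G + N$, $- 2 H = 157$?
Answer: $- \frac{3040862109}{80} \approx -3.8011 \cdot 10^{7}$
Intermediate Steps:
$H = - \frac{157}{2}$ ($H = \left(- \frac{1}{2}\right) 157 = - \frac{157}{2} \approx -78.5$)
$O{\left(z \right)} = \left(3 + z^{2}\right)^{2}$ ($O{\left(z \right)} = \left(\left(-2 - \left(-5 + z\right)\right) + \left(z z + z\right)\right)^{2} = \left(\left(-2 - \left(-5 + z\right)\right) + \left(z^{2} + z\right)\right)^{2} = \left(\left(3 - z\right) + \left(z + z^{2}\right)\right)^{2} = \left(3 + z^{2}\right)^{2}$)
$\left(- \frac{14}{40} + 15\right) \left(-32\right) - O{\left(H \right)} = \left(- \frac{14}{40} + 15\right) \left(-32\right) - \left(3 + \left(- \frac{157}{2}\right)^{2}\right)^{2} = \left(\left(-14\right) \frac{1}{40} + 15\right) \left(-32\right) - \left(3 + \frac{24649}{4}\right)^{2} = \left(- \frac{7}{20} + 15\right) \left(-32\right) - \left(\frac{24661}{4}\right)^{2} = \frac{293}{20} \left(-32\right) - \frac{608164921}{16} = - \frac{2344}{5} - \frac{608164921}{16} = - \frac{3040862109}{80}$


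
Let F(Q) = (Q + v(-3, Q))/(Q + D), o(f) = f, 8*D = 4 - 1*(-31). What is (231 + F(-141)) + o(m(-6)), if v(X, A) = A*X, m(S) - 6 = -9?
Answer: 246948/1093 ≈ 225.94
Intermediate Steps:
m(S) = -3 (m(S) = 6 - 9 = -3)
D = 35/8 (D = (4 - 1*(-31))/8 = (4 + 31)/8 = (⅛)*35 = 35/8 ≈ 4.3750)
F(Q) = -2*Q/(35/8 + Q) (F(Q) = (Q + Q*(-3))/(Q + 35/8) = (Q - 3*Q)/(35/8 + Q) = (-2*Q)/(35/8 + Q) = -2*Q/(35/8 + Q))
(231 + F(-141)) + o(m(-6)) = (231 - 16*(-141)/(35 + 8*(-141))) - 3 = (231 - 16*(-141)/(35 - 1128)) - 3 = (231 - 16*(-141)/(-1093)) - 3 = (231 - 16*(-141)*(-1/1093)) - 3 = (231 - 2256/1093) - 3 = 250227/1093 - 3 = 246948/1093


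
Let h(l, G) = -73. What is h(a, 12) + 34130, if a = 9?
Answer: 34057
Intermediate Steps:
h(a, 12) + 34130 = -73 + 34130 = 34057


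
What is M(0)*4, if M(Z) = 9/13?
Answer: 36/13 ≈ 2.7692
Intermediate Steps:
M(Z) = 9/13 (M(Z) = 9*(1/13) = 9/13)
M(0)*4 = (9/13)*4 = 36/13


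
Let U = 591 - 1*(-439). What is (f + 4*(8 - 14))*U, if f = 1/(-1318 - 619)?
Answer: -47883670/1937 ≈ -24721.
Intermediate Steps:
U = 1030 (U = 591 + 439 = 1030)
f = -1/1937 (f = 1/(-1937) = -1/1937 ≈ -0.00051626)
(f + 4*(8 - 14))*U = (-1/1937 + 4*(8 - 14))*1030 = (-1/1937 + 4*(-6))*1030 = (-1/1937 - 24)*1030 = -46489/1937*1030 = -47883670/1937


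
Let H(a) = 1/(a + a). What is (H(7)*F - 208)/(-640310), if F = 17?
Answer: 579/1792868 ≈ 0.00032295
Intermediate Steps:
H(a) = 1/(2*a)
(H(7)*F - 208)/(-640310) = (((1/2)/7)*17 - 208)/(-640310) = (((1/2)*(1/7))*17 - 208)*(-1/640310) = ((1/14)*17 - 208)*(-1/640310) = (17/14 - 208)*(-1/640310) = -2895/14*(-1/640310) = 579/1792868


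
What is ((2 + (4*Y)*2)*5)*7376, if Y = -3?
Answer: -811360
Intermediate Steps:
((2 + (4*Y)*2)*5)*7376 = ((2 + (4*(-3))*2)*5)*7376 = ((2 - 12*2)*5)*7376 = ((2 - 24)*5)*7376 = -22*5*7376 = -110*7376 = -811360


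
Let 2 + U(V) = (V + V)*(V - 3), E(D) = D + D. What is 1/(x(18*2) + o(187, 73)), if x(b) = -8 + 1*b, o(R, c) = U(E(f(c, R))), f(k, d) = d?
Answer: 1/277534 ≈ 3.6032e-6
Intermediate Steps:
E(D) = 2*D
U(V) = -2 + 2*V*(-3 + V) (U(V) = -2 + (V + V)*(V - 3) = -2 + (2*V)*(-3 + V) = -2 + 2*V*(-3 + V))
o(R, c) = -2 - 12*R + 8*R**2 (o(R, c) = -2 - 12*R + 2*(2*R)**2 = -2 - 12*R + 2*(4*R**2) = -2 - 12*R + 8*R**2)
x(b) = -8 + b
1/(x(18*2) + o(187, 73)) = 1/((-8 + 18*2) + (-2 - 12*187 + 8*187**2)) = 1/((-8 + 36) + (-2 - 2244 + 8*34969)) = 1/(28 + (-2 - 2244 + 279752)) = 1/(28 + 277506) = 1/277534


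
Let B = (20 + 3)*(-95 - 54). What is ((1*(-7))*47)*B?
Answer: 1127483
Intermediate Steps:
B = -3427 (B = 23*(-149) = -3427)
((1*(-7))*47)*B = ((1*(-7))*47)*(-3427) = -7*47*(-3427) = -329*(-3427) = 1127483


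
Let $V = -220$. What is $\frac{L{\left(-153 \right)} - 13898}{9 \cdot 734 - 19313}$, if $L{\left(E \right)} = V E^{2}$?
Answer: $\frac{5163878}{12707} \approx 406.38$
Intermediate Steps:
$L{\left(E \right)} = - 220 E^{2}$
$\frac{L{\left(-153 \right)} - 13898}{9 \cdot 734 - 19313} = \frac{- 220 \left(-153\right)^{2} - 13898}{9 \cdot 734 - 19313} = \frac{\left(-220\right) 23409 - 13898}{6606 - 19313} = \frac{-5149980 - 13898}{-12707} = \left(-5163878\right) \left(- \frac{1}{12707}\right) = \frac{5163878}{12707}$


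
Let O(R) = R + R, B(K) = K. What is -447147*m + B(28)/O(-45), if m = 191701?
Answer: -3857333717129/45 ≈ -8.5718e+10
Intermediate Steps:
O(R) = 2*R
-447147*m + B(28)/O(-45) = -447147/(1/191701) + 28/((2*(-45))) = -447147/1/191701 + 28/(-90) = -447147*191701 + 28*(-1/90) = -85718527047 - 14/45 = -3857333717129/45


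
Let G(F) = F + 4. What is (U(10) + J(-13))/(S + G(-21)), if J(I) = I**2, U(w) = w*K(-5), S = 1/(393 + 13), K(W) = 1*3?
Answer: -80794/6901 ≈ -11.708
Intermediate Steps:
G(F) = 4 + F
K(W) = 3
S = 1/406 ≈ 0.0024631
U(w) = 3*w (U(w) = w*3 = 3*w)
(U(10) + J(-13))/(S + G(-21)) = (3*10 + (-13)**2)/(1/406 + (4 - 21)) = (30 + 169)/(1/406 - 17) = 199/(-6901/406) = 199*(-406/6901) = -80794/6901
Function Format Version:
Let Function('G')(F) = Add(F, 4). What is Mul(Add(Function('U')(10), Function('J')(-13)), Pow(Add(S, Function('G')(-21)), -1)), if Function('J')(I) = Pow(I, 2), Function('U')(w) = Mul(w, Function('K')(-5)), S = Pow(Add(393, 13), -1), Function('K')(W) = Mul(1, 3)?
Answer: Rational(-80794, 6901) ≈ -11.708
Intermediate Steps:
Function('G')(F) = Add(4, F)
Function('K')(W) = 3
S = Rational(1, 406) (S = Pow(406, -1) = Rational(1, 406) ≈ 0.0024631)
Function('U')(w) = Mul(3, w) (Function('U')(w) = Mul(w, 3) = Mul(3, w))
Mul(Add(Function('U')(10), Function('J')(-13)), Pow(Add(S, Function('G')(-21)), -1)) = Mul(Add(Mul(3, 10), Pow(-13, 2)), Pow(Add(Rational(1, 406), Add(4, -21)), -1)) = Mul(Add(30, 169), Pow(Add(Rational(1, 406), -17), -1)) = Mul(199, Pow(Rational(-6901, 406), -1)) = Mul(199, Rational(-406, 6901)) = Rational(-80794, 6901)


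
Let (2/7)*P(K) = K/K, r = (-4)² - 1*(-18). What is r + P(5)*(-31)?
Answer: -149/2 ≈ -74.500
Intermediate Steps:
r = 34 (r = 16 + 18 = 34)
P(K) = 7/2 (P(K) = 7*(K/K)/2 = (7/2)*1 = 7/2)
r + P(5)*(-31) = 34 + (7/2)*(-31) = 34 - 217/2 = -149/2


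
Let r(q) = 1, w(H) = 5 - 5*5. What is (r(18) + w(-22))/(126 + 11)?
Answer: -19/137 ≈ -0.13869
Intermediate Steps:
w(H) = -20 (w(H) = 5 - 25 = -20)
(r(18) + w(-22))/(126 + 11) = (1 - 20)/(126 + 11) = -19/137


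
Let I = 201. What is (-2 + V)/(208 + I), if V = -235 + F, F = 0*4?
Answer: -237/409 ≈ -0.57946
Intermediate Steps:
F = 0
V = -235 (V = -235 + 0 = -235)
(-2 + V)/(208 + I) = (-2 - 235)/(208 + 201) = -237/409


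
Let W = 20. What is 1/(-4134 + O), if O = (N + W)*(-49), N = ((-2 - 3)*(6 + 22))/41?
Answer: -41/202814 ≈ -0.00020216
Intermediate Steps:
N = -140/41 (N = -5*28*(1/41) = -140*1/41 = -140/41 ≈ -3.4146)
O = -33320/41 (O = (-140/41 + 20)*(-49) = (680/41)*(-49) = -33320/41 ≈ -812.68)
1/(-4134 + O) = 1/(-4134 - 33320/41) = 1/(-202814/41) = -41/202814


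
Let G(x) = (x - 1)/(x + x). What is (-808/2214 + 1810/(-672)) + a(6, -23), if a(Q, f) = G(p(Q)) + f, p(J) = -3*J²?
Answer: -3168259/123984 ≈ -25.554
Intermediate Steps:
G(x) = (-1 + x)/(2*x) (G(x) = (-1 + x)/((2*x)) = (-1 + x)*(1/(2*x)) = (-1 + x)/(2*x))
a(Q, f) = f - (-1 - 3*Q²)/(6*Q²) (a(Q, f) = (-1 - 3*Q²)/(2*((-3*Q²))) + f = (-1/(3*Q²))*(-1 - 3*Q²)/2 + f = -(-1 - 3*Q²)/(6*Q²) + f = f - (-1 - 3*Q²)/(6*Q²))
(-808/2214 + 1810/(-672)) + a(6, -23) = (-808/2214 + 1810/(-672)) + (½ - 23 + (⅙)/6²) = (-808*1/2214 + 1810*(-1/672)) + (½ - 23 + (⅙)*(1/36)) = (-404/1107 - 905/336) + (½ - 23 + 1/216) = -379193/123984 - 4859/216 = -3168259/123984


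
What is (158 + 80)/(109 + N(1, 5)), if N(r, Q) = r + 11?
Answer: 238/121 ≈ 1.9669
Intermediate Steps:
N(r, Q) = 11 + r
(158 + 80)/(109 + N(1, 5)) = (158 + 80)/(109 + (11 + 1)) = 238/(109 + 12) = 238/121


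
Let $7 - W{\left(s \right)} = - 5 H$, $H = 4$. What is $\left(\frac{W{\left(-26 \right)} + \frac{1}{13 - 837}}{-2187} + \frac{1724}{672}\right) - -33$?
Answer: $\frac{56061137}{1576827} \approx 35.553$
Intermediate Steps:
$W{\left(s \right)} = 27$ ($W{\left(s \right)} = 7 - \left(-5\right) 4 = 7 - -20 = 7 + 20 = 27$)
$\left(\frac{W{\left(-26 \right)} + \frac{1}{13 - 837}}{-2187} + \frac{1724}{672}\right) - -33 = \left(\frac{27 + \frac{1}{13 - 837}}{-2187} + \frac{1724}{672}\right) - -33 = \left(\left(27 + \frac{1}{-824}\right) \left(- \frac{1}{2187}\right) + 1724 \cdot \frac{1}{672}\right) + 33 = \left(\left(27 - \frac{1}{824}\right) \left(- \frac{1}{2187}\right) + \frac{431}{168}\right) + 33 = \left(\frac{22247}{824} \left(- \frac{1}{2187}\right) + \frac{431}{168}\right) + 33 = \left(- \frac{22247}{1802088} + \frac{431}{168}\right) + 33 = \frac{4025846}{1576827} + 33 = \frac{56061137}{1576827}$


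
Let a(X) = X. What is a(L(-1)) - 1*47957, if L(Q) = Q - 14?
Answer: -47972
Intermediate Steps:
L(Q) = -14 + Q
a(L(-1)) - 1*47957 = (-14 - 1) - 1*47957 = -15 - 47957 = -47972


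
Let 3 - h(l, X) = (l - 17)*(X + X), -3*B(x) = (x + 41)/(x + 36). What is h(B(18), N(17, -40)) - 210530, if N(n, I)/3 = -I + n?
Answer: -1841296/9 ≈ -2.0459e+5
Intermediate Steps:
B(x) = -(41 + x)/(3*(36 + x)) (B(x) = -(x + 41)/(3*(x + 36)) = -(41 + x)/(3*(36 + x)))
N(n, I) = -3*I + 3*n (N(n, I) = 3*(-I + n) = 3*(n - I) = -3*I + 3*n)
h(l, X) = 3 - 2*X*(-17 + l) (h(l, X) = 3 - (l - 17)*(X + X) = 3 - (-17 + l)*2*X = 3 - 2*X*(-17 + l))
h(B(18), N(17, -40)) - 210530 = (3 + 34*(-3*(-40) + 3*17) - 2*(-3*(-40) + 3*17)*(-41 - 1*18)/(3*(36 + 18))) - 210530 = (3 + 34*(120 + 51) - 2*(120 + 51)*(⅓)*(-41 - 18)/54) - 210530 = (3 + 34*171 - 2*171*(⅓)*(1/54)*(-59)) - 210530 = (3 + 5814 - 2*171*(-59/162)) - 210530 = (3 + 5814 + 1121/9) - 210530 = 53474/9 - 210530 = -1841296/9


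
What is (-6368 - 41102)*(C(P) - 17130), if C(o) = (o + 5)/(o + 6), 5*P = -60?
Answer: 2439317155/3 ≈ 8.1311e+8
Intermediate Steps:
P = -12 (P = (⅕)*(-60) = -12)
C(o) = (5 + o)/(6 + o)
(-6368 - 41102)*(C(P) - 17130) = (-6368 - 41102)*((5 - 12)/(6 - 12) - 17130) = -47470*(-7/(-6) - 17130) = -47470*(-⅙*(-7) - 17130) = -47470*(7/6 - 17130) = -47470*(-102773/6) = 2439317155/3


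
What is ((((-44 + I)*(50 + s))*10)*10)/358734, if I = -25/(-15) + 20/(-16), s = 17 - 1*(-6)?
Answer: -954475/1076202 ≈ -0.88689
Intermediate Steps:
s = 23 (s = 17 + 6 = 23)
I = 5/12 (I = -25*(-1/15) + 20*(-1/16) = 5/3 - 5/4 = 5/12 ≈ 0.41667)
((((-44 + I)*(50 + s))*10)*10)/358734 = ((((-44 + 5/12)*(50 + 23))*10)*10)/358734 = ((-523/12*73*10)*10)*(1/358734) = (-38179/12*10*10)*(1/358734) = -190895/6*10*(1/358734) = -954475/3*1/358734 = -954475/1076202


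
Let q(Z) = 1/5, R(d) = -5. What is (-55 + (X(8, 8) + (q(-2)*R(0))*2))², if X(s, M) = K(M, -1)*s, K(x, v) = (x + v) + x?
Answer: 3969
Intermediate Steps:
K(x, v) = v + 2*x (K(x, v) = (v + x) + x = v + 2*x)
q(Z) = ⅕
X(s, M) = s*(-1 + 2*M) (X(s, M) = (-1 + 2*M)*s = s*(-1 + 2*M))
(-55 + (X(8, 8) + (q(-2)*R(0))*2))² = (-55 + (8*(-1 + 2*8) + ((⅕)*(-5))*2))² = (-55 + (8*(-1 + 16) - 1*2))² = (-55 + (8*15 - 2))² = (-55 + (120 - 2))² = (-55 + 118)² = 63² = 3969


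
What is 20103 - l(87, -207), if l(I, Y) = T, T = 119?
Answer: 19984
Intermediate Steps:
l(I, Y) = 119
20103 - l(87, -207) = 20103 - 1*119 = 20103 - 119 = 19984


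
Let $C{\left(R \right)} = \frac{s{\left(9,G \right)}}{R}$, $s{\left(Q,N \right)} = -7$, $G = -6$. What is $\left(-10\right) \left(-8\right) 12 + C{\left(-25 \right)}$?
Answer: $\frac{24007}{25} \approx 960.28$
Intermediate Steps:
$C{\left(R \right)} = - \frac{7}{R}$
$\left(-10\right) \left(-8\right) 12 + C{\left(-25 \right)} = \left(-10\right) \left(-8\right) 12 - \frac{7}{-25} = 80 \cdot 12 - - \frac{7}{25} = 960 + \frac{7}{25} = \frac{24007}{25}$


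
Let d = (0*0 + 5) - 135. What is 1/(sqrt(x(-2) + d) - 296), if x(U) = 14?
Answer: -74/21933 - I*sqrt(29)/43866 ≈ -0.0033739 - 0.00012276*I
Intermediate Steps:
d = -130 (d = (0 + 5) - 135 = 5 - 135 = -130)
1/(sqrt(x(-2) + d) - 296) = 1/(sqrt(14 - 130) - 296) = 1/(sqrt(-116) - 296) = 1/(2*I*sqrt(29) - 296) = 1/(-296 + 2*I*sqrt(29))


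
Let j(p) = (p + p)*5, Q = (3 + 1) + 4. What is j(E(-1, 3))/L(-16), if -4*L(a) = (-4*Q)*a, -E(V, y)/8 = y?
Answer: 15/8 ≈ 1.8750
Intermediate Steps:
E(V, y) = -8*y
Q = 8 (Q = 4 + 4 = 8)
j(p) = 10*p (j(p) = (2*p)*5 = 10*p)
L(a) = 8*a (L(a) = -(-4*8)*a/4 = -(-8)*a = 8*a)
j(E(-1, 3))/L(-16) = (10*(-8*3))/((8*(-16))) = (10*(-24))/(-128) = -240*(-1/128) = 15/8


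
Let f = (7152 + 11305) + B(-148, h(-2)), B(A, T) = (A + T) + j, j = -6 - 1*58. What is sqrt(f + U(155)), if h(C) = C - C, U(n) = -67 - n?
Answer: sqrt(18023) ≈ 134.25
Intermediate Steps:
j = -64 (j = -6 - 58 = -64)
h(C) = 0
B(A, T) = -64 + A + T (B(A, T) = (A + T) - 64 = -64 + A + T)
f = 18245 (f = (7152 + 11305) + (-64 - 148 + 0) = 18457 - 212 = 18245)
sqrt(f + U(155)) = sqrt(18245 + (-67 - 1*155)) = sqrt(18245 + (-67 - 155)) = sqrt(18245 - 222) = sqrt(18023)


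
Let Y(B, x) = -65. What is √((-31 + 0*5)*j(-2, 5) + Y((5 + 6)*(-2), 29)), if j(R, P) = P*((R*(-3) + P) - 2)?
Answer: 2*I*√365 ≈ 38.21*I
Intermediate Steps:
j(R, P) = P*(-2 + P - 3*R) (j(R, P) = P*((-3*R + P) - 2) = P*((P - 3*R) - 2) = P*(-2 + P - 3*R))
√((-31 + 0*5)*j(-2, 5) + Y((5 + 6)*(-2), 29)) = √((-31 + 0*5)*(5*(-2 + 5 - 3*(-2))) - 65) = √((-31 + 0)*(5*(-2 + 5 + 6)) - 65) = √(-155*9 - 65) = √(-31*45 - 65) = √(-1395 - 65) = √(-1460) = 2*I*√365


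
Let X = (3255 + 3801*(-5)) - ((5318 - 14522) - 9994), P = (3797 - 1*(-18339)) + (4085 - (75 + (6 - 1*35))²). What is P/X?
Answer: 24105/3448 ≈ 6.9910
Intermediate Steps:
P = 24105 (P = (3797 + 18339) + (4085 - (75 + (6 - 35))²) = 22136 + (4085 - (75 - 29)²) = 22136 + (4085 - 1*46²) = 22136 + (4085 - 1*2116) = 22136 + (4085 - 2116) = 22136 + 1969 = 24105)
X = 3448 (X = (3255 - 19005) - (-9204 - 9994) = -15750 - 1*(-19198) = -15750 + 19198 = 3448)
P/X = 24105/3448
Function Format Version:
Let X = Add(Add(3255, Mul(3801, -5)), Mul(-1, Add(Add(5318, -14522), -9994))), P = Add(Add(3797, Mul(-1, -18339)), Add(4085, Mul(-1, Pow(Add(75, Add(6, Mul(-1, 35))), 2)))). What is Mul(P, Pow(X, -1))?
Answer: Rational(24105, 3448) ≈ 6.9910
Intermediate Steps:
P = 24105 (P = Add(Add(3797, 18339), Add(4085, Mul(-1, Pow(Add(75, Add(6, -35)), 2)))) = Add(22136, Add(4085, Mul(-1, Pow(Add(75, -29), 2)))) = Add(22136, Add(4085, Mul(-1, Pow(46, 2)))) = Add(22136, Add(4085, Mul(-1, 2116))) = Add(22136, Add(4085, -2116)) = Add(22136, 1969) = 24105)
X = 3448 (X = Add(Add(3255, -19005), Mul(-1, Add(-9204, -9994))) = Add(-15750, Mul(-1, -19198)) = Add(-15750, 19198) = 3448)
Mul(P, Pow(X, -1)) = Mul(24105, Pow(3448, -1)) = Mul(24105, Rational(1, 3448)) = Rational(24105, 3448)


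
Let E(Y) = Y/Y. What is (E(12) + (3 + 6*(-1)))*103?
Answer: -206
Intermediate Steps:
E(Y) = 1
(E(12) + (3 + 6*(-1)))*103 = (1 + (3 + 6*(-1)))*103 = (1 + (3 - 6))*103 = (1 - 3)*103 = -2*103 = -206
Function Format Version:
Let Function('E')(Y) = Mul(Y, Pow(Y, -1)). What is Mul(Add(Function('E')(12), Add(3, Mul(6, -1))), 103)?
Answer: -206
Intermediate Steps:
Function('E')(Y) = 1
Mul(Add(Function('E')(12), Add(3, Mul(6, -1))), 103) = Mul(Add(1, Add(3, Mul(6, -1))), 103) = Mul(Add(1, Add(3, -6)), 103) = Mul(Add(1, -3), 103) = Mul(-2, 103) = -206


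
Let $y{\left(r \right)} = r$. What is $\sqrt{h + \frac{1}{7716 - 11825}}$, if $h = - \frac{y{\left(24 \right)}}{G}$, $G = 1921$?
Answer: $\frac{i \sqrt{793577649893}}{7893389} \approx 0.11286 i$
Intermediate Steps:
$h = - \frac{24}{1921} \approx -0.012493$
$\sqrt{h + \frac{1}{7716 - 11825}} = \sqrt{- \frac{24}{1921} + \frac{1}{7716 - 11825}} = \sqrt{- \frac{24}{1921} + \frac{1}{-4109}} = \sqrt{- \frac{24}{1921} - \frac{1}{4109}} = \sqrt{- \frac{100537}{7893389}} = \frac{i \sqrt{793577649893}}{7893389}$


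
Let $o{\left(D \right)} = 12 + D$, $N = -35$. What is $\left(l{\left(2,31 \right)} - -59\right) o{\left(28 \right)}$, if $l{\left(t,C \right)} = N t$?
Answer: $-440$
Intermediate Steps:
$l{\left(t,C \right)} = - 35 t$
$\left(l{\left(2,31 \right)} - -59\right) o{\left(28 \right)} = \left(\left(-35\right) 2 - -59\right) \left(12 + 28\right) = \left(-70 + \left(-68 + 127\right)\right) 40 = \left(-70 + 59\right) 40 = \left(-11\right) 40 = -440$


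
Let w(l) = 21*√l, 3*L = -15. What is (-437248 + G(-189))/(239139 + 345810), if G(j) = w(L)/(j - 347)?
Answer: -437248/584949 - 7*I*√5/104510888 ≈ -0.7475 - 1.4977e-7*I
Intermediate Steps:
L = -5 (L = (⅓)*(-15) = -5)
G(j) = 21*I*√5/(-347 + j) (G(j) = (21*√(-5))/(j - 347) = (21*(I*√5))/(-347 + j) = (21*I*√5)/(-347 + j) = 21*I*√5/(-347 + j))
(-437248 + G(-189))/(239139 + 345810) = (-437248 + 21*I*√5/(-347 - 189))/(239139 + 345810) = (-437248 + 21*I*√5/(-536))/584949 = (-437248 + 21*I*√5*(-1/536))*(1/584949) = (-437248 - 21*I*√5/536)*(1/584949) = -437248/584949 - 7*I*√5/104510888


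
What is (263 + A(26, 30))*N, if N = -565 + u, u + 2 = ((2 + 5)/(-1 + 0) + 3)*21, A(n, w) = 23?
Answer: -186186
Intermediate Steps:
u = -86 (u = -2 + ((2 + 5)/(-1 + 0) + 3)*21 = -2 + (7/(-1) + 3)*21 = -2 + (7*(-1) + 3)*21 = -2 + (-7 + 3)*21 = -2 - 4*21 = -2 - 84 = -86)
N = -651 (N = -565 - 86 = -651)
(263 + A(26, 30))*N = (263 + 23)*(-651) = 286*(-651) = -186186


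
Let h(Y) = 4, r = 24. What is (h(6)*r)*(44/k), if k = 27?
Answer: 1408/9 ≈ 156.44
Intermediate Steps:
(h(6)*r)*(44/k) = (4*24)*(44/27) = 96*(44*(1/27)) = 96*(44/27) = 1408/9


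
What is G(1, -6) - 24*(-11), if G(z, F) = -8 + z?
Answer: 257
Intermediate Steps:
G(1, -6) - 24*(-11) = (-8 + 1) - 24*(-11) = -7 + 264 = 257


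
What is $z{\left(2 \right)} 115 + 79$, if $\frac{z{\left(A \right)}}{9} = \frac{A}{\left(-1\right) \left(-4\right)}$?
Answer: $\frac{1193}{2} \approx 596.5$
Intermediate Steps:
$z{\left(A \right)} = \frac{9 A}{4}$ ($z{\left(A \right)} = 9 \frac{A}{\left(-1\right) \left(-4\right)} = 9 \frac{A}{4} = \frac{9 A}{4}$)
$z{\left(2 \right)} 115 + 79 = \frac{9}{4} \cdot 2 \cdot 115 + 79 = \frac{9}{2} \cdot 115 + 79 = \frac{1035}{2} + 79 = \frac{1193}{2}$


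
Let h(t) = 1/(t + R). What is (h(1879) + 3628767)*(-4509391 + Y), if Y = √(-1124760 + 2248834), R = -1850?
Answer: -474542352785404/29 + 105234244*√1124074/29 ≈ -1.6360e+13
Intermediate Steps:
h(t) = 1/(-1850 + t) (h(t) = 1/(t - 1850) = 1/(-1850 + t))
Y = √1124074 ≈ 1060.2
(h(1879) + 3628767)*(-4509391 + Y) = (1/(-1850 + 1879) + 3628767)*(-4509391 + √1124074) = (1/29 + 3628767)*(-4509391 + √1124074) = 105234244*(-4509391 + √1124074)/29 = -474542352785404/29 + 105234244*√1124074/29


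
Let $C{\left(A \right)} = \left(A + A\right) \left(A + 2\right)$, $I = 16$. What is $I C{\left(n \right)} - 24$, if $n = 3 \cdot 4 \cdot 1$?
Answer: $5352$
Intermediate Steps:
$n = 12$ ($n = 12 \cdot 1 = 12$)
$C{\left(A \right)} = 2 A \left(2 + A\right)$
$I C{\left(n \right)} - 24 = 16 \cdot 2 \cdot 12 \left(2 + 12\right) - 24 = 16 \cdot 2 \cdot 12 \cdot 14 - 24 = 16 \cdot 336 - 24 = 5376 - 24 = 5352$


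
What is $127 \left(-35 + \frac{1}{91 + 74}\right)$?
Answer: $- \frac{733298}{165} \approx -4444.2$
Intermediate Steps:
$127 \left(-35 + \frac{1}{91 + 74}\right) = 127 \left(-35 + \frac{1}{165}\right) = 127 \left(- \frac{5774}{165}\right) = - \frac{733298}{165}$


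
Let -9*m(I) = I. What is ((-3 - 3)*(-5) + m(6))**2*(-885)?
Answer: -2284480/3 ≈ -7.6149e+5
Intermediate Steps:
m(I) = -I/9
((-3 - 3)*(-5) + m(6))**2*(-885) = ((-3 - 3)*(-5) - 1/9*6)**2*(-885) = (-6*(-5) - 2/3)**2*(-885) = (30 - 2/3)**2*(-885) = (88/3)**2*(-885) = (7744/9)*(-885) = -2284480/3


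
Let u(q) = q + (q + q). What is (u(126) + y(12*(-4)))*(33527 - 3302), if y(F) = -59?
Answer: 9641775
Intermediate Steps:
u(q) = 3*q (u(q) = q + 2*q = 3*q)
(u(126) + y(12*(-4)))*(33527 - 3302) = (3*126 - 59)*(33527 - 3302) = (378 - 59)*30225 = 319*30225 = 9641775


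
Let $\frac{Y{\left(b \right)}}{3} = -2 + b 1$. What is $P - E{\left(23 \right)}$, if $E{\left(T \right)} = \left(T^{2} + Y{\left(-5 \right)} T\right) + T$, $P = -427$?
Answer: $-496$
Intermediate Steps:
$Y{\left(b \right)} = -6 + 3 b$ ($Y{\left(b \right)} = 3 \left(-2 + b 1\right) = 3 \left(-2 + b\right) = -6 + 3 b$)
$E{\left(T \right)} = T^{2} - 20 T$ ($E{\left(T \right)} = \left(T^{2} + \left(-6 + 3 \left(-5\right)\right) T\right) + T = \left(T^{2} + \left(-6 - 15\right) T\right) + T = \left(T^{2} - 21 T\right) + T = T^{2} - 20 T$)
$P - E{\left(23 \right)} = -427 - 23 \left(-20 + 23\right) = -427 - 23 \cdot 3 = -427 - 69 = -496$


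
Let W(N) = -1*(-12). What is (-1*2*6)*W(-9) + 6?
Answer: -138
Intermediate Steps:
W(N) = 12
(-1*2*6)*W(-9) + 6 = (-1*2*6)*12 + 6 = -2*6*12 + 6 = -12*12 + 6 = -144 + 6 = -138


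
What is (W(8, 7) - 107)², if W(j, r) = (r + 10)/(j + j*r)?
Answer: 46662561/4096 ≈ 11392.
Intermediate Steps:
W(j, r) = (10 + r)/(j + j*r)
(W(8, 7) - 107)² = ((10 + 7)/(8*(1 + 7)) - 107)² = ((⅛)*17/8 - 107)² = ((⅛)*(⅛)*17 - 107)² = (17/64 - 107)² = (-6831/64)² = 46662561/4096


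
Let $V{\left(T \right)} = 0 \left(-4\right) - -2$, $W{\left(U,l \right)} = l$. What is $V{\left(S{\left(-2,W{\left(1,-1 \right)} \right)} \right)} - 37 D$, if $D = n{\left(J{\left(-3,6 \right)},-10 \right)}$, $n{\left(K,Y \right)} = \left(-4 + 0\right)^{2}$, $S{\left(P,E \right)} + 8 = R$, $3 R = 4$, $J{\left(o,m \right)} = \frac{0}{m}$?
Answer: $-590$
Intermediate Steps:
$J{\left(o,m \right)} = 0$
$R = \frac{4}{3}$ ($R = \frac{1}{3} \cdot 4 = \frac{4}{3} \approx 1.3333$)
$S{\left(P,E \right)} = - \frac{20}{3}$ ($S{\left(P,E \right)} = -8 + \frac{4}{3} = - \frac{20}{3}$)
$n{\left(K,Y \right)} = 16$ ($n{\left(K,Y \right)} = \left(-4\right)^{2} = 16$)
$D = 16$
$V{\left(T \right)} = 2$ ($V{\left(T \right)} = 0 + 2 = 2$)
$V{\left(S{\left(-2,W{\left(1,-1 \right)} \right)} \right)} - 37 D = 2 - 592 = -590$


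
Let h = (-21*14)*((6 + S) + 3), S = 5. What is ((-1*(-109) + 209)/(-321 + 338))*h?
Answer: -1308888/17 ≈ -76993.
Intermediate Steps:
h = -4116 (h = (-21*14)*((6 + 5) + 3) = -294*(11 + 3) = -294*14 = -4116)
((-1*(-109) + 209)/(-321 + 338))*h = ((-1*(-109) + 209)/(-321 + 338))*(-4116) = ((109 + 209)/17)*(-4116) = (318*(1/17))*(-4116) = (318/17)*(-4116) = -1308888/17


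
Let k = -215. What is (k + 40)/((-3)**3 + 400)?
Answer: -175/373 ≈ -0.46917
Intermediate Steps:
(k + 40)/((-3)**3 + 400) = (-215 + 40)/((-3)**3 + 400) = -175/(-27 + 400) = -175/373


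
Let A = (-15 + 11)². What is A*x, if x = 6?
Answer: 96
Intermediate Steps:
A = 16 (A = (-4)² = 16)
A*x = 16*6 = 96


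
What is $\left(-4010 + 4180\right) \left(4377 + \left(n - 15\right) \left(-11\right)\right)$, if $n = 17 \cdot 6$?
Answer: $581400$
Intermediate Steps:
$n = 102$
$\left(-4010 + 4180\right) \left(4377 + \left(n - 15\right) \left(-11\right)\right) = \left(-4010 + 4180\right) \left(4377 + \left(102 - 15\right) \left(-11\right)\right) = 170 \left(4377 + 87 \left(-11\right)\right) = 170 \left(4377 - 957\right) = 170 \cdot 3420 = 581400$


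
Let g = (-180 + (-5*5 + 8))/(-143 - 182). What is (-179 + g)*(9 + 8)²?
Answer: -16755642/325 ≈ -51556.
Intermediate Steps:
g = 197/325 (g = (-180 + (-25 + 8))/(-325) = (-180 - 17)*(-1/325) = -197*(-1/325) = 197/325 ≈ 0.60615)
(-179 + g)*(9 + 8)² = (-179 + 197/325)*(9 + 8)² = -57978/325*17² = -57978/325*289 = -16755642/325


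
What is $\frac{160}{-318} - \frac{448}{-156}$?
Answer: $\frac{1632}{689} \approx 2.3686$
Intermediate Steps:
$\frac{160}{-318} - \frac{448}{-156} = 160 \left(- \frac{1}{318}\right) - - \frac{112}{39} = - \frac{80}{159} + \frac{112}{39} = \frac{1632}{689}$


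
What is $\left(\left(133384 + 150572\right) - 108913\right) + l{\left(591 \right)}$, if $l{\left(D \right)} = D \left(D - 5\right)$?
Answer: $521369$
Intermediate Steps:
$l{\left(D \right)} = D \left(-5 + D\right)$ ($l{\left(D \right)} = D \left(D - 5\right) = D \left(-5 + D\right)$)
$\left(\left(133384 + 150572\right) - 108913\right) + l{\left(591 \right)} = \left(\left(133384 + 150572\right) - 108913\right) + 591 \left(-5 + 591\right) = \left(283956 - 108913\right) + 591 \cdot 586 = 175043 + 346326 = 521369$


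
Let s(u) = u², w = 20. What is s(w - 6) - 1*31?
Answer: 165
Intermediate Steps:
s(w - 6) - 1*31 = (20 - 6)² - 1*31 = 14² - 31 = 196 - 31 = 165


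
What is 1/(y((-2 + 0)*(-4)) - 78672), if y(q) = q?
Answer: -1/78664 ≈ -1.2712e-5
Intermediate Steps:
1/(y((-2 + 0)*(-4)) - 78672) = 1/((-2 + 0)*(-4) - 78672) = 1/(-2*(-4) - 78672) = 1/(8 - 78672) = 1/(-78664) = -1/78664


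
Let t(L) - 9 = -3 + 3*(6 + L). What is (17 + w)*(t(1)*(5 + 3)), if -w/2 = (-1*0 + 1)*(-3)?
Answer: 4968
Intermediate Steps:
t(L) = 24 + 3*L (t(L) = 9 + (-3 + 3*(6 + L)) = 9 + (-3 + (18 + 3*L)) = 9 + (15 + 3*L) = 24 + 3*L)
w = 6 (w = -2*(-1*0 + 1)*(-3) = -2*(0 + 1)*(-3) = -2*(-3) = 6)
(17 + w)*(t(1)*(5 + 3)) = (17 + 6)*((24 + 3*1)*(5 + 3)) = 23*((24 + 3)*8) = 23*(27*8) = 23*216 = 4968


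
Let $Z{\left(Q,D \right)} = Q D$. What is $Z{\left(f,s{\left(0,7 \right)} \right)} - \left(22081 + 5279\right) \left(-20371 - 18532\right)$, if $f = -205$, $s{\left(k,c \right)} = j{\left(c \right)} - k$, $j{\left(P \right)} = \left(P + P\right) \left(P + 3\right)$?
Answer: $1064357380$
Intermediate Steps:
$j{\left(P \right)} = 2 P \left(3 + P\right)$
$s{\left(k,c \right)} = - k + 2 c \left(3 + c\right)$ ($s{\left(k,c \right)} = 2 c \left(3 + c\right) - k = - k + 2 c \left(3 + c\right)$)
$Z{\left(Q,D \right)} = D Q$
$Z{\left(f,s{\left(0,7 \right)} \right)} - \left(22081 + 5279\right) \left(-20371 - 18532\right) = \left(\left(-1\right) 0 + 2 \cdot 7 \left(3 + 7\right)\right) \left(-205\right) - \left(22081 + 5279\right) \left(-20371 - 18532\right) = \left(0 + 2 \cdot 7 \cdot 10\right) \left(-205\right) - 27360 \left(-38903\right) = \left(0 + 140\right) \left(-205\right) - -1064386080 = 140 \left(-205\right) + 1064386080 = -28700 + 1064386080 = 1064357380$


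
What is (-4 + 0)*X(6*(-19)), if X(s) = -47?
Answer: 188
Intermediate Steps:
(-4 + 0)*X(6*(-19)) = (-4 + 0)*(-47) = -4*(-47) = 188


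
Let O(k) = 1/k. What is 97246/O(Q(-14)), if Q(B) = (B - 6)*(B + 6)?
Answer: 15559360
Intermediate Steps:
Q(B) = (-6 + B)*(6 + B)
97246/O(Q(-14)) = 97246/(1/(-36 + (-14)²)) = 97246/(1/(-36 + 196)) = 97246/(1/160) = 97246*160 = 15559360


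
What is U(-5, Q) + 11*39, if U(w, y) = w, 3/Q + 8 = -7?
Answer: 424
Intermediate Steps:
Q = -1/5 (Q = 3/(-8 - 7) = 3/(-15) = 3*(-1/15) = -1/5 ≈ -0.20000)
U(-5, Q) + 11*39 = -5 + 11*39 = -5 + 429 = 424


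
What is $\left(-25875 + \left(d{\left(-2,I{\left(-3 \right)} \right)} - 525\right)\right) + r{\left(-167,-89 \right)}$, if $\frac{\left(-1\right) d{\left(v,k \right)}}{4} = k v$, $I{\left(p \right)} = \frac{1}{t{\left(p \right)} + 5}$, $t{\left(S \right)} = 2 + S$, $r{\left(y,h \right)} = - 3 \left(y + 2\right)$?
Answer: $-25903$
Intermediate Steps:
$r{\left(y,h \right)} = -6 - 3 y$ ($r{\left(y,h \right)} = - 3 \left(2 + y\right) = -6 - 3 y$)
$I{\left(p \right)} = \frac{1}{7 + p}$ ($I{\left(p \right)} = \frac{1}{\left(2 + p\right) + 5} = \frac{1}{7 + p}$)
$d{\left(v,k \right)} = - 4 k v$
$\left(-25875 + \left(d{\left(-2,I{\left(-3 \right)} \right)} - 525\right)\right) + r{\left(-167,-89 \right)} = \left(-25875 - \left(525 + 4 \frac{1}{7 - 3} \left(-2\right)\right)\right) - -495 = \left(-25875 - \left(525 + 4 \cdot \frac{1}{4} \left(-2\right)\right)\right) + \left(-6 + 501\right) = \left(-25875 - \left(525 + 1 \left(-2\right)\right)\right) + 495 = \left(-25875 + \left(2 - 525\right)\right) + 495 = \left(-25875 - 523\right) + 495 = -26398 + 495 = -25903$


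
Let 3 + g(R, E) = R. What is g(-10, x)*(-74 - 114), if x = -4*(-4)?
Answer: 2444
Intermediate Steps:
x = 16
g(R, E) = -3 + R
g(-10, x)*(-74 - 114) = (-3 - 10)*(-74 - 114) = -13*(-188) = 2444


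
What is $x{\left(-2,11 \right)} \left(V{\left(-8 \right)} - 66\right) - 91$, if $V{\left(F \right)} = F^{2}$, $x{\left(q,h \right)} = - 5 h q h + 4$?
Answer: $-2519$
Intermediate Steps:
$x{\left(q,h \right)} = 4 - 5 q h^{2}$ ($x{\left(q,h \right)} = - 5 h q h + 4 = - 5 q h^{2} + 4 = 4 - 5 q h^{2}$)
$x{\left(-2,11 \right)} \left(V{\left(-8 \right)} - 66\right) - 91 = \left(4 - - 10 \cdot 11^{2}\right) \left(\left(-8\right)^{2} - 66\right) - 91 = \left(4 - \left(-10\right) 121\right) \left(64 - 66\right) - 91 = \left(4 + 1210\right) \left(-2\right) - 91 = 1214 \left(-2\right) - 91 = -2428 - 91 = -2519$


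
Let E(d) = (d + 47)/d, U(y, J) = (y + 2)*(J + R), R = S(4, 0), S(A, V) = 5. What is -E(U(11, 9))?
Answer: -229/182 ≈ -1.2582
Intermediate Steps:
R = 5
U(y, J) = (2 + y)*(5 + J) (U(y, J) = (y + 2)*(J + 5) = (2 + y)*(5 + J))
E(d) = (47 + d)/d
-E(U(11, 9)) = -(47 + (10 + 2*9 + 5*11 + 9*11))/(10 + 2*9 + 5*11 + 9*11) = -(47 + (10 + 18 + 55 + 99))/(10 + 18 + 55 + 99) = -(47 + 182)/182 = -229/182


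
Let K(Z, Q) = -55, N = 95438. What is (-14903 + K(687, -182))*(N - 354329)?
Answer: 3872491578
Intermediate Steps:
(-14903 + K(687, -182))*(N - 354329) = (-14903 - 55)*(95438 - 354329) = -14958*(-258891) = 3872491578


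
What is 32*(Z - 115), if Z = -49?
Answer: -5248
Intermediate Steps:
32*(Z - 115) = 32*(-49 - 115) = 32*(-164) = -5248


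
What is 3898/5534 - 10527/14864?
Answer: -158273/41128688 ≈ -0.0038482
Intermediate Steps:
3898/5534 - 10527/14864 = 3898*(1/5534) - 10527*1/14864 = 1949/2767 - 10527/14864 = -158273/41128688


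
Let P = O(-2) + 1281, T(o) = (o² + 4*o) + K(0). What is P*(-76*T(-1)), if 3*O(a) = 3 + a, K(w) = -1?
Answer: 1168576/3 ≈ 3.8953e+5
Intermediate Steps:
T(o) = -1 + o² + 4*o (T(o) = (o² + 4*o) - 1 = -1 + o² + 4*o)
O(a) = 1 + a/3 (O(a) = (3 + a)/3 = 1 + a/3)
P = 3844/3 (P = (1 + (⅓)*(-2)) + 1281 = (1 - ⅔) + 1281 = ⅓ + 1281 = 3844/3 ≈ 1281.3)
P*(-76*T(-1)) = 3844*(-76*(-1 + (-1)² + 4*(-1)))/3 = 3844*(-76*(-1 + 1 - 4))/3 = 3844*(-76*(-4))/3 = (3844/3)*304 = 1168576/3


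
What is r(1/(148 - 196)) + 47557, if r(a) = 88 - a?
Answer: 2286961/48 ≈ 47645.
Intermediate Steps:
r(1/(148 - 196)) + 47557 = (88 - 1/(148 - 196)) + 47557 = (88 - 1/(-48)) + 47557 = (88 - 1*(-1/48)) + 47557 = (88 + 1/48) + 47557 = 4225/48 + 47557 = 2286961/48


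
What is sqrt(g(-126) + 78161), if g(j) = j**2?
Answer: sqrt(94037) ≈ 306.65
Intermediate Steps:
sqrt(g(-126) + 78161) = sqrt((-126)**2 + 78161) = sqrt(15876 + 78161) = sqrt(94037)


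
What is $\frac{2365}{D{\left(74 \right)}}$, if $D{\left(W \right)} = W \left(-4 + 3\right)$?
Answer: $- \frac{2365}{74} \approx -31.959$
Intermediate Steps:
$D{\left(W \right)} = - W$ ($D{\left(W \right)} = W \left(-1\right) = - W$)
$\frac{2365}{D{\left(74 \right)}} = \frac{2365}{\left(-1\right) 74} = \frac{2365}{-74} = 2365 \left(- \frac{1}{74}\right) = - \frac{2365}{74}$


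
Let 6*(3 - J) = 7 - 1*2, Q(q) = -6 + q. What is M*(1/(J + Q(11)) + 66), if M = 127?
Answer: 361188/43 ≈ 8399.7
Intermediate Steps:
J = 13/6 (J = 3 - (7 - 1*2)/6 = 3 - (7 - 2)/6 = 3 - ⅙*5 = 3 - ⅚ = 13/6 ≈ 2.1667)
M*(1/(J + Q(11)) + 66) = 127*(1/(13/6 + (-6 + 11)) + 66) = 127*(1/(13/6 + 5) + 66) = 127*(1/(43/6) + 66) = 127*(6/43 + 66) = 127*(2844/43) = 361188/43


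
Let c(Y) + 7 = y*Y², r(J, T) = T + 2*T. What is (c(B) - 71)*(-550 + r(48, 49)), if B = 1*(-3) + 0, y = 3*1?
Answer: 20553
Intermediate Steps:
r(J, T) = 3*T
y = 3
B = -3 (B = -3 + 0 = -3)
c(Y) = -7 + 3*Y²
(c(B) - 71)*(-550 + r(48, 49)) = ((-7 + 3*(-3)²) - 71)*(-550 + 3*49) = ((-7 + 3*9) - 71)*(-550 + 147) = ((-7 + 27) - 71)*(-403) = (20 - 71)*(-403) = -51*(-403) = 20553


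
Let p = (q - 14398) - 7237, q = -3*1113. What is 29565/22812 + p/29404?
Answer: 24968531/55897004 ≈ 0.44669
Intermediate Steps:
q = -3339
p = -24974 (p = (-3339 - 14398) - 7237 = -17737 - 7237 = -24974)
29565/22812 + p/29404 = 29565/22812 - 24974/29404 = 29565*(1/22812) - 24974*1/29404 = 9855/7604 - 12487/14702 = 24968531/55897004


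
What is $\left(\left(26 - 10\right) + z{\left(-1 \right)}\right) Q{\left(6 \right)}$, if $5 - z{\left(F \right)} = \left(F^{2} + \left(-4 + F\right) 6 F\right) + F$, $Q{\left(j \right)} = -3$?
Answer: $27$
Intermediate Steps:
$z{\left(F \right)} = 5 - F - F^{2} - F \left(-24 + 6 F\right)$ ($z{\left(F \right)} = 5 - \left(\left(F^{2} + \left(-4 + F\right) 6 F\right) + F\right) = 5 - \left(\left(F^{2} + \left(-24 + 6 F\right) F\right) + F\right) = 5 - \left(\left(F^{2} + F \left(-24 + 6 F\right)\right) + F\right) = 5 - \left(F + F^{2} + F \left(-24 + 6 F\right)\right) = 5 - F - F^{2} - F \left(-24 + 6 F\right)$)
$\left(\left(26 - 10\right) + z{\left(-1 \right)}\right) Q{\left(6 \right)} = \left(\left(26 - 10\right) + \left(5 - 7 \left(-1\right)^{2} + 23 \left(-1\right)\right)\right) \left(-3\right) = \left(\left(26 - 10\right) - 25\right) \left(-3\right) = \left(16 - 25\right) \left(-3\right) = \left(-9\right) \left(-3\right) = 27$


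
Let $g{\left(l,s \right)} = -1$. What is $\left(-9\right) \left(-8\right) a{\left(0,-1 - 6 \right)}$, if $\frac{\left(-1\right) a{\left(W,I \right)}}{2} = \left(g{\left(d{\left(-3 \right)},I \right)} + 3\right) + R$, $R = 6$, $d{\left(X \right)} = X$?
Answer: $-1152$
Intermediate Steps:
$a{\left(W,I \right)} = -16$ ($a{\left(W,I \right)} = - 2 \left(\left(-1 + 3\right) + 6\right) = - 2 \left(2 + 6\right) = \left(-2\right) 8 = -16$)
$\left(-9\right) \left(-8\right) a{\left(0,-1 - 6 \right)} = \left(-9\right) \left(-8\right) \left(-16\right) = 72 \left(-16\right) = -1152$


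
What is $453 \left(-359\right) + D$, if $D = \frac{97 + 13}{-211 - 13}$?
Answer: $- \frac{18214279}{112} \approx -1.6263 \cdot 10^{5}$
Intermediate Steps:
$D = - \frac{55}{112}$ ($D = \frac{110}{-224} = 110 \left(- \frac{1}{224}\right) = - \frac{55}{112} \approx -0.49107$)
$453 \left(-359\right) + D = 453 \left(-359\right) - \frac{55}{112} = -162627 - \frac{55}{112} = - \frac{18214279}{112}$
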